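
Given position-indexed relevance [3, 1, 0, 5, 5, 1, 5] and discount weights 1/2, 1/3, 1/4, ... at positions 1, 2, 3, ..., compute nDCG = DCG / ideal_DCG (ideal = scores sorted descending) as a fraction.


Position discount weights w_i = 1/(i+1) for i=1..7:
Weights = [1/2, 1/3, 1/4, 1/5, 1/6, 1/7, 1/8]
Actual relevance: [3, 1, 0, 5, 5, 1, 5]
DCG = 3/2 + 1/3 + 0/4 + 5/5 + 5/6 + 1/7 + 5/8 = 745/168
Ideal relevance (sorted desc): [5, 5, 5, 3, 1, 1, 0]
Ideal DCG = 5/2 + 5/3 + 5/4 + 3/5 + 1/6 + 1/7 + 0/8 = 2657/420
nDCG = DCG / ideal_DCG = 745/168 / 2657/420 = 3725/5314

3725/5314


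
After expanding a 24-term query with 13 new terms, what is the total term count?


Original terms: 24
Expansion terms: 13
Total = 24 + 13 = 37

37


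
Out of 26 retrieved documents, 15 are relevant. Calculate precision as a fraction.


Precision = relevant_retrieved / total_retrieved
= 15 / 26
= 15 / (15 + 11)
= 15/26

15/26


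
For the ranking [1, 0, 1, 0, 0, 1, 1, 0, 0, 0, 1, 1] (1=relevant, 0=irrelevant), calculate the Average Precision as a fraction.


Computing P@k for each relevant position:
Position 1: relevant, P@1 = 1/1 = 1
Position 2: not relevant
Position 3: relevant, P@3 = 2/3 = 2/3
Position 4: not relevant
Position 5: not relevant
Position 6: relevant, P@6 = 3/6 = 1/2
Position 7: relevant, P@7 = 4/7 = 4/7
Position 8: not relevant
Position 9: not relevant
Position 10: not relevant
Position 11: relevant, P@11 = 5/11 = 5/11
Position 12: relevant, P@12 = 6/12 = 1/2
Sum of P@k = 1 + 2/3 + 1/2 + 4/7 + 5/11 + 1/2 = 853/231
AP = 853/231 / 6 = 853/1386

853/1386


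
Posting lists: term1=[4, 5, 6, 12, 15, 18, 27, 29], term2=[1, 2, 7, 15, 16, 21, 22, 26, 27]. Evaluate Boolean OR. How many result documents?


Boolean OR: find union of posting lists
term1 docs: [4, 5, 6, 12, 15, 18, 27, 29]
term2 docs: [1, 2, 7, 15, 16, 21, 22, 26, 27]
Union: [1, 2, 4, 5, 6, 7, 12, 15, 16, 18, 21, 22, 26, 27, 29]
|union| = 15

15


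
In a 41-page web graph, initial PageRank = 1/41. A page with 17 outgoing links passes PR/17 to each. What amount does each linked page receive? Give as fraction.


Initial PR = 1/41 = 1/41
Outlinks = 17
Contribution per link = PR / outlinks
= 1/41 / 17
= 1/697

1/697


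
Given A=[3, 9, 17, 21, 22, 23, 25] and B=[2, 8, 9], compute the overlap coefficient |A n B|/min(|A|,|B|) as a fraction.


A intersect B = [9]
|A intersect B| = 1
min(|A|, |B|) = min(7, 3) = 3
Overlap = 1 / 3 = 1/3

1/3


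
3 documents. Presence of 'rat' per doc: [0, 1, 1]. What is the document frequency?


Checking each document for 'rat':
Doc 1: absent
Doc 2: present
Doc 3: present
df = sum of presences = 0 + 1 + 1 = 2

2


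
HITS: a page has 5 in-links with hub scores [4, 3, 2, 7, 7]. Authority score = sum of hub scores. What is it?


Authority = sum of hub scores of in-linkers
In-link 1: hub score = 4
In-link 2: hub score = 3
In-link 3: hub score = 2
In-link 4: hub score = 7
In-link 5: hub score = 7
Authority = 4 + 3 + 2 + 7 + 7 = 23

23


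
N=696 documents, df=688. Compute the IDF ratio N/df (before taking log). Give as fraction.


IDF ratio = N / df
= 696 / 688
= 87/86

87/86


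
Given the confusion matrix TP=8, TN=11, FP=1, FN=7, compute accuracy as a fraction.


Accuracy = (TP + TN) / (TP + TN + FP + FN)
TP + TN = 8 + 11 = 19
Total = 8 + 11 + 1 + 7 = 27
Accuracy = 19 / 27 = 19/27

19/27


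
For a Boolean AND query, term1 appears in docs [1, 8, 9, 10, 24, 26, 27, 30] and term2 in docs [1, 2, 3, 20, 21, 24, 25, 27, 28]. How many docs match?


Boolean AND: find intersection of posting lists
term1 docs: [1, 8, 9, 10, 24, 26, 27, 30]
term2 docs: [1, 2, 3, 20, 21, 24, 25, 27, 28]
Intersection: [1, 24, 27]
|intersection| = 3

3


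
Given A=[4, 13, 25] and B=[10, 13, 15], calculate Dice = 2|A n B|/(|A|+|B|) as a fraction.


A intersect B = [13]
|A intersect B| = 1
|A| = 3, |B| = 3
Dice = 2*1 / (3+3)
= 2 / 6 = 1/3

1/3


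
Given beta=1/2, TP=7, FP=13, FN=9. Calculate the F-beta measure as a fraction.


P = TP/(TP+FP) = 7/20 = 7/20
R = TP/(TP+FN) = 7/16 = 7/16
beta^2 = 1/2^2 = 1/4
(1 + beta^2) = 5/4
Numerator = (1+beta^2)*P*R = 49/256
Denominator = beta^2*P + R = 7/80 + 7/16 = 21/40
F_beta = 35/96

35/96


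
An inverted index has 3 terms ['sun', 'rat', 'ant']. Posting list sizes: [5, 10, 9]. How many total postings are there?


Summing posting list sizes:
'sun': 5 postings
'rat': 10 postings
'ant': 9 postings
Total = 5 + 10 + 9 = 24

24


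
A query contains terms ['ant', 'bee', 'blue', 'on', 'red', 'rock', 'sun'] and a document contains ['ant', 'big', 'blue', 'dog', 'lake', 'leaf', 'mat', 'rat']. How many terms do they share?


Query terms: ['ant', 'bee', 'blue', 'on', 'red', 'rock', 'sun']
Document terms: ['ant', 'big', 'blue', 'dog', 'lake', 'leaf', 'mat', 'rat']
Common terms: ['ant', 'blue']
Overlap count = 2

2


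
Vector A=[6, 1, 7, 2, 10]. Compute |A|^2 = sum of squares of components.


|A|^2 = sum of squared components
A[0]^2 = 6^2 = 36
A[1]^2 = 1^2 = 1
A[2]^2 = 7^2 = 49
A[3]^2 = 2^2 = 4
A[4]^2 = 10^2 = 100
Sum = 36 + 1 + 49 + 4 + 100 = 190

190


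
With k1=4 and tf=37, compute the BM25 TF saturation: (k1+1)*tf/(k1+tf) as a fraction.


BM25 TF component = (k1+1)*tf / (k1+tf)
k1 = 4, tf = 37
Numerator = (4+1)*37 = 185
Denominator = 4 + 37 = 41
= 185/41 = 185/41

185/41


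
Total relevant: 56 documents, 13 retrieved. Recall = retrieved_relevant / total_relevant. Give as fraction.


Recall = retrieved_relevant / total_relevant
= 13 / 56
= 13 / (13 + 43)
= 13/56

13/56


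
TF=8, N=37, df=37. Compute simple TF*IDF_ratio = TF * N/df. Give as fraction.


TF * (N/df)
= 8 * (37/37)
= 8 * 1
= 8

8


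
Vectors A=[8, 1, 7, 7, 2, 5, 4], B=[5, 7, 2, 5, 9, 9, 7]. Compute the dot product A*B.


Dot product = sum of element-wise products
A[0]*B[0] = 8*5 = 40
A[1]*B[1] = 1*7 = 7
A[2]*B[2] = 7*2 = 14
A[3]*B[3] = 7*5 = 35
A[4]*B[4] = 2*9 = 18
A[5]*B[5] = 5*9 = 45
A[6]*B[6] = 4*7 = 28
Sum = 40 + 7 + 14 + 35 + 18 + 45 + 28 = 187

187


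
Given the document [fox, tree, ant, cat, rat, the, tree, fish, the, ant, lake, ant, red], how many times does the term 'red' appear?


Document has 13 words
Scanning for 'red':
Found at positions: [12]
Count = 1

1


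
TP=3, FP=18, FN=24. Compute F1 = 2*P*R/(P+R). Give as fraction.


F1 = 2 * P * R / (P + R)
P = TP/(TP+FP) = 3/21 = 1/7
R = TP/(TP+FN) = 3/27 = 1/9
2 * P * R = 2 * 1/7 * 1/9 = 2/63
P + R = 1/7 + 1/9 = 16/63
F1 = 2/63 / 16/63 = 1/8

1/8


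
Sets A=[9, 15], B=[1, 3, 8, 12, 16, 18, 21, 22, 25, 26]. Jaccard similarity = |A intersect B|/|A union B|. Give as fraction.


A intersect B = []
|A intersect B| = 0
A union B = [1, 3, 8, 9, 12, 15, 16, 18, 21, 22, 25, 26]
|A union B| = 12
Jaccard = 0/12 = 0

0


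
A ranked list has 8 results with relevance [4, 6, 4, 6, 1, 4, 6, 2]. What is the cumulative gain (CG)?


Cumulative Gain = sum of relevance scores
Position 1: rel=4, running sum=4
Position 2: rel=6, running sum=10
Position 3: rel=4, running sum=14
Position 4: rel=6, running sum=20
Position 5: rel=1, running sum=21
Position 6: rel=4, running sum=25
Position 7: rel=6, running sum=31
Position 8: rel=2, running sum=33
CG = 33

33


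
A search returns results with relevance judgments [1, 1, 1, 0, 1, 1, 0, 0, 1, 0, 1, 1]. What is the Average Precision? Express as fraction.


Computing P@k for each relevant position:
Position 1: relevant, P@1 = 1/1 = 1
Position 2: relevant, P@2 = 2/2 = 1
Position 3: relevant, P@3 = 3/3 = 1
Position 4: not relevant
Position 5: relevant, P@5 = 4/5 = 4/5
Position 6: relevant, P@6 = 5/6 = 5/6
Position 7: not relevant
Position 8: not relevant
Position 9: relevant, P@9 = 6/9 = 2/3
Position 10: not relevant
Position 11: relevant, P@11 = 7/11 = 7/11
Position 12: relevant, P@12 = 8/12 = 2/3
Sum of P@k = 1 + 1 + 1 + 4/5 + 5/6 + 2/3 + 7/11 + 2/3 = 2179/330
AP = 2179/330 / 8 = 2179/2640

2179/2640


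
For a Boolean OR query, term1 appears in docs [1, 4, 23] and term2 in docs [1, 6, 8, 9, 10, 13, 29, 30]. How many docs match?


Boolean OR: find union of posting lists
term1 docs: [1, 4, 23]
term2 docs: [1, 6, 8, 9, 10, 13, 29, 30]
Union: [1, 4, 6, 8, 9, 10, 13, 23, 29, 30]
|union| = 10

10


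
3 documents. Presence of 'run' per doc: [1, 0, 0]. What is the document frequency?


Checking each document for 'run':
Doc 1: present
Doc 2: absent
Doc 3: absent
df = sum of presences = 1 + 0 + 0 = 1

1


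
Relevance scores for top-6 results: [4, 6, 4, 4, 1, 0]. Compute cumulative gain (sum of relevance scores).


Cumulative Gain = sum of relevance scores
Position 1: rel=4, running sum=4
Position 2: rel=6, running sum=10
Position 3: rel=4, running sum=14
Position 4: rel=4, running sum=18
Position 5: rel=1, running sum=19
Position 6: rel=0, running sum=19
CG = 19

19


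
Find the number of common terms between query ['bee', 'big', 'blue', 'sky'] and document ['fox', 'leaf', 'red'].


Query terms: ['bee', 'big', 'blue', 'sky']
Document terms: ['fox', 'leaf', 'red']
Common terms: []
Overlap count = 0

0


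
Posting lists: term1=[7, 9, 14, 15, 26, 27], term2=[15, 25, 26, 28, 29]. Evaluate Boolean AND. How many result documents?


Boolean AND: find intersection of posting lists
term1 docs: [7, 9, 14, 15, 26, 27]
term2 docs: [15, 25, 26, 28, 29]
Intersection: [15, 26]
|intersection| = 2

2


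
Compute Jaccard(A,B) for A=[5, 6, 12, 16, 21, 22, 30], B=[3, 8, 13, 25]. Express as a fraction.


A intersect B = []
|A intersect B| = 0
A union B = [3, 5, 6, 8, 12, 13, 16, 21, 22, 25, 30]
|A union B| = 11
Jaccard = 0/11 = 0

0


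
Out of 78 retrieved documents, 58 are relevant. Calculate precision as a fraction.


Precision = relevant_retrieved / total_retrieved
= 58 / 78
= 58 / (58 + 20)
= 29/39

29/39


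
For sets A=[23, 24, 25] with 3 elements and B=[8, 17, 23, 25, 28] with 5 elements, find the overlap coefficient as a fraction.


A intersect B = [23, 25]
|A intersect B| = 2
min(|A|, |B|) = min(3, 5) = 3
Overlap = 2 / 3 = 2/3

2/3


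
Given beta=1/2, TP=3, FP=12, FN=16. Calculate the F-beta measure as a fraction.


P = TP/(TP+FP) = 3/15 = 1/5
R = TP/(TP+FN) = 3/19 = 3/19
beta^2 = 1/2^2 = 1/4
(1 + beta^2) = 5/4
Numerator = (1+beta^2)*P*R = 3/76
Denominator = beta^2*P + R = 1/20 + 3/19 = 79/380
F_beta = 15/79

15/79


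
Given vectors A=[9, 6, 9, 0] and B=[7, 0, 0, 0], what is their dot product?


Dot product = sum of element-wise products
A[0]*B[0] = 9*7 = 63
A[1]*B[1] = 6*0 = 0
A[2]*B[2] = 9*0 = 0
A[3]*B[3] = 0*0 = 0
Sum = 63 + 0 + 0 + 0 = 63

63


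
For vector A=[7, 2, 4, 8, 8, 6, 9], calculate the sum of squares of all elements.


|A|^2 = sum of squared components
A[0]^2 = 7^2 = 49
A[1]^2 = 2^2 = 4
A[2]^2 = 4^2 = 16
A[3]^2 = 8^2 = 64
A[4]^2 = 8^2 = 64
A[5]^2 = 6^2 = 36
A[6]^2 = 9^2 = 81
Sum = 49 + 4 + 16 + 64 + 64 + 36 + 81 = 314

314


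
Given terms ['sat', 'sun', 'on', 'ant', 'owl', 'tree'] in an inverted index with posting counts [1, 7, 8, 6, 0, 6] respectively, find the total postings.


Summing posting list sizes:
'sat': 1 postings
'sun': 7 postings
'on': 8 postings
'ant': 6 postings
'owl': 0 postings
'tree': 6 postings
Total = 1 + 7 + 8 + 6 + 0 + 6 = 28

28


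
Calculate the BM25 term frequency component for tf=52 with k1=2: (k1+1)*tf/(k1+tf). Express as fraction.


BM25 TF component = (k1+1)*tf / (k1+tf)
k1 = 2, tf = 52
Numerator = (2+1)*52 = 156
Denominator = 2 + 52 = 54
= 156/54 = 26/9

26/9


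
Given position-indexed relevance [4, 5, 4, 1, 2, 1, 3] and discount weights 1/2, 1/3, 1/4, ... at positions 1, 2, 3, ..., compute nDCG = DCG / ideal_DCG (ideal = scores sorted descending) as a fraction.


Position discount weights w_i = 1/(i+1) for i=1..7:
Weights = [1/2, 1/3, 1/4, 1/5, 1/6, 1/7, 1/8]
Actual relevance: [4, 5, 4, 1, 2, 1, 3]
DCG = 4/2 + 5/3 + 4/4 + 1/5 + 2/6 + 1/7 + 3/8 = 1601/280
Ideal relevance (sorted desc): [5, 4, 4, 3, 2, 1, 1]
Ideal DCG = 5/2 + 4/3 + 4/4 + 3/5 + 2/6 + 1/7 + 1/8 = 5069/840
nDCG = DCG / ideal_DCG = 1601/280 / 5069/840 = 4803/5069

4803/5069


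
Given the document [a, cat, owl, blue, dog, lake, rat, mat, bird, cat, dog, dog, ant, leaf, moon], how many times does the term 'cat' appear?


Document has 15 words
Scanning for 'cat':
Found at positions: [1, 9]
Count = 2

2


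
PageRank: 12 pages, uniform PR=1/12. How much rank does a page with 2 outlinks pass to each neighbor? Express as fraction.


Initial PR = 1/12 = 1/12
Outlinks = 2
Contribution per link = PR / outlinks
= 1/12 / 2
= 1/24

1/24


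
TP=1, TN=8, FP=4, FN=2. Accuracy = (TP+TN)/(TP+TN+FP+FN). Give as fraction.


Accuracy = (TP + TN) / (TP + TN + FP + FN)
TP + TN = 1 + 8 = 9
Total = 1 + 8 + 4 + 2 = 15
Accuracy = 9 / 15 = 3/5

3/5


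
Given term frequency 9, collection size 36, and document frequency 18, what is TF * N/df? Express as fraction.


TF * (N/df)
= 9 * (36/18)
= 9 * 2
= 18

18


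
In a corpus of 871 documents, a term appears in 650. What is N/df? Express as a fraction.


IDF ratio = N / df
= 871 / 650
= 67/50

67/50


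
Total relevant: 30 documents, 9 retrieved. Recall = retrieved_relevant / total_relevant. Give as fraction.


Recall = retrieved_relevant / total_relevant
= 9 / 30
= 9 / (9 + 21)
= 3/10

3/10


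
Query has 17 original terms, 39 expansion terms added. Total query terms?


Original terms: 17
Expansion terms: 39
Total = 17 + 39 = 56

56


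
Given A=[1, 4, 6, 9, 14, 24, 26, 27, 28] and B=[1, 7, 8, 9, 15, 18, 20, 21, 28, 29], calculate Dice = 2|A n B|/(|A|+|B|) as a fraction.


A intersect B = [1, 9, 28]
|A intersect B| = 3
|A| = 9, |B| = 10
Dice = 2*3 / (9+10)
= 6 / 19 = 6/19

6/19


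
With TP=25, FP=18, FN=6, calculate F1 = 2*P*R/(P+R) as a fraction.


F1 = 2 * P * R / (P + R)
P = TP/(TP+FP) = 25/43 = 25/43
R = TP/(TP+FN) = 25/31 = 25/31
2 * P * R = 2 * 25/43 * 25/31 = 1250/1333
P + R = 25/43 + 25/31 = 1850/1333
F1 = 1250/1333 / 1850/1333 = 25/37

25/37


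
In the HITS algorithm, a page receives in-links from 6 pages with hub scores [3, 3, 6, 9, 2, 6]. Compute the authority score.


Authority = sum of hub scores of in-linkers
In-link 1: hub score = 3
In-link 2: hub score = 3
In-link 3: hub score = 6
In-link 4: hub score = 9
In-link 5: hub score = 2
In-link 6: hub score = 6
Authority = 3 + 3 + 6 + 9 + 2 + 6 = 29

29


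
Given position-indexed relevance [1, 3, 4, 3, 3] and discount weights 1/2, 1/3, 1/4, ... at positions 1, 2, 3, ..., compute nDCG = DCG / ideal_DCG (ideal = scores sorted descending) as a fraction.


Position discount weights w_i = 1/(i+1) for i=1..5:
Weights = [1/2, 1/3, 1/4, 1/5, 1/6]
Actual relevance: [1, 3, 4, 3, 3]
DCG = 1/2 + 3/3 + 4/4 + 3/5 + 3/6 = 18/5
Ideal relevance (sorted desc): [4, 3, 3, 3, 1]
Ideal DCG = 4/2 + 3/3 + 3/4 + 3/5 + 1/6 = 271/60
nDCG = DCG / ideal_DCG = 18/5 / 271/60 = 216/271

216/271


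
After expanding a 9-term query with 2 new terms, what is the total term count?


Original terms: 9
Expansion terms: 2
Total = 9 + 2 = 11

11


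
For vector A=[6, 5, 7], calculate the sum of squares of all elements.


|A|^2 = sum of squared components
A[0]^2 = 6^2 = 36
A[1]^2 = 5^2 = 25
A[2]^2 = 7^2 = 49
Sum = 36 + 25 + 49 = 110

110


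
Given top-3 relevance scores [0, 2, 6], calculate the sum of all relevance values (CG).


Cumulative Gain = sum of relevance scores
Position 1: rel=0, running sum=0
Position 2: rel=2, running sum=2
Position 3: rel=6, running sum=8
CG = 8

8


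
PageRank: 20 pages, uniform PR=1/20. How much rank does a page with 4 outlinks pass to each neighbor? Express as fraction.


Initial PR = 1/20 = 1/20
Outlinks = 4
Contribution per link = PR / outlinks
= 1/20 / 4
= 1/80

1/80


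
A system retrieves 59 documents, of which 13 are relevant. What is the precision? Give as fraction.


Precision = relevant_retrieved / total_retrieved
= 13 / 59
= 13 / (13 + 46)
= 13/59

13/59


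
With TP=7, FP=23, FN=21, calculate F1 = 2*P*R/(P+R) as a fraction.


F1 = 2 * P * R / (P + R)
P = TP/(TP+FP) = 7/30 = 7/30
R = TP/(TP+FN) = 7/28 = 1/4
2 * P * R = 2 * 7/30 * 1/4 = 7/60
P + R = 7/30 + 1/4 = 29/60
F1 = 7/60 / 29/60 = 7/29

7/29


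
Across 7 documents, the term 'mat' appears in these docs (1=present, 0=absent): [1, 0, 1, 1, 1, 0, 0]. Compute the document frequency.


Checking each document for 'mat':
Doc 1: present
Doc 2: absent
Doc 3: present
Doc 4: present
Doc 5: present
Doc 6: absent
Doc 7: absent
df = sum of presences = 1 + 0 + 1 + 1 + 1 + 0 + 0 = 4

4


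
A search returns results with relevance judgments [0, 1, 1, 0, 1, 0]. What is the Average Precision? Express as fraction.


Computing P@k for each relevant position:
Position 1: not relevant
Position 2: relevant, P@2 = 1/2 = 1/2
Position 3: relevant, P@3 = 2/3 = 2/3
Position 4: not relevant
Position 5: relevant, P@5 = 3/5 = 3/5
Position 6: not relevant
Sum of P@k = 1/2 + 2/3 + 3/5 = 53/30
AP = 53/30 / 3 = 53/90

53/90


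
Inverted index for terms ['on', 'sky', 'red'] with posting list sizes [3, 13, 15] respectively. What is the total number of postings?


Summing posting list sizes:
'on': 3 postings
'sky': 13 postings
'red': 15 postings
Total = 3 + 13 + 15 = 31

31


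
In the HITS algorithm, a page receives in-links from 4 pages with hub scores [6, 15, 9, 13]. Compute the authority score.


Authority = sum of hub scores of in-linkers
In-link 1: hub score = 6
In-link 2: hub score = 15
In-link 3: hub score = 9
In-link 4: hub score = 13
Authority = 6 + 15 + 9 + 13 = 43

43


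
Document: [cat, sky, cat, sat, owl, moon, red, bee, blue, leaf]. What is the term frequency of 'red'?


Document has 10 words
Scanning for 'red':
Found at positions: [6]
Count = 1

1


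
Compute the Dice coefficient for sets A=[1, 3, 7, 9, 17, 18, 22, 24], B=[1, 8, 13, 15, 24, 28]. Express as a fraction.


A intersect B = [1, 24]
|A intersect B| = 2
|A| = 8, |B| = 6
Dice = 2*2 / (8+6)
= 4 / 14 = 2/7

2/7


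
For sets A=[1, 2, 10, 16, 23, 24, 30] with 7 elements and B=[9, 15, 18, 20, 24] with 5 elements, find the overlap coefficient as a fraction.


A intersect B = [24]
|A intersect B| = 1
min(|A|, |B|) = min(7, 5) = 5
Overlap = 1 / 5 = 1/5

1/5


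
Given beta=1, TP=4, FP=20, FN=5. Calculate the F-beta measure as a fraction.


P = TP/(TP+FP) = 4/24 = 1/6
R = TP/(TP+FN) = 4/9 = 4/9
beta^2 = 1^2 = 1
(1 + beta^2) = 2
Numerator = (1+beta^2)*P*R = 4/27
Denominator = beta^2*P + R = 1/6 + 4/9 = 11/18
F_beta = 8/33

8/33


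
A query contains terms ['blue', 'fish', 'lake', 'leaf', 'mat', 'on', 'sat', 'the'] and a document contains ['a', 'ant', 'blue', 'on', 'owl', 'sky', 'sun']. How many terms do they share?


Query terms: ['blue', 'fish', 'lake', 'leaf', 'mat', 'on', 'sat', 'the']
Document terms: ['a', 'ant', 'blue', 'on', 'owl', 'sky', 'sun']
Common terms: ['blue', 'on']
Overlap count = 2

2


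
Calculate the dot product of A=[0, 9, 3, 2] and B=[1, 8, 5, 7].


Dot product = sum of element-wise products
A[0]*B[0] = 0*1 = 0
A[1]*B[1] = 9*8 = 72
A[2]*B[2] = 3*5 = 15
A[3]*B[3] = 2*7 = 14
Sum = 0 + 72 + 15 + 14 = 101

101


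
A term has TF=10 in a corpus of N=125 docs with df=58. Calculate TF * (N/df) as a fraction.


TF * (N/df)
= 10 * (125/58)
= 10 * 125/58
= 625/29

625/29


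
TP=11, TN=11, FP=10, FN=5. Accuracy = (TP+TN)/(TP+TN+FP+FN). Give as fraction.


Accuracy = (TP + TN) / (TP + TN + FP + FN)
TP + TN = 11 + 11 = 22
Total = 11 + 11 + 10 + 5 = 37
Accuracy = 22 / 37 = 22/37

22/37


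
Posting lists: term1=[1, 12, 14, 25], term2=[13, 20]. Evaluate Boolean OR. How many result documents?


Boolean OR: find union of posting lists
term1 docs: [1, 12, 14, 25]
term2 docs: [13, 20]
Union: [1, 12, 13, 14, 20, 25]
|union| = 6

6


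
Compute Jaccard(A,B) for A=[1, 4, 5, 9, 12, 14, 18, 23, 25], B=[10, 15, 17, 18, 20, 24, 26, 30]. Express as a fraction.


A intersect B = [18]
|A intersect B| = 1
A union B = [1, 4, 5, 9, 10, 12, 14, 15, 17, 18, 20, 23, 24, 25, 26, 30]
|A union B| = 16
Jaccard = 1/16 = 1/16

1/16


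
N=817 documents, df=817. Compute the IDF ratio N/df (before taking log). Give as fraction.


IDF ratio = N / df
= 817 / 817
= 1

1


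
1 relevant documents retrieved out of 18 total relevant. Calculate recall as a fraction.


Recall = retrieved_relevant / total_relevant
= 1 / 18
= 1 / (1 + 17)
= 1/18

1/18


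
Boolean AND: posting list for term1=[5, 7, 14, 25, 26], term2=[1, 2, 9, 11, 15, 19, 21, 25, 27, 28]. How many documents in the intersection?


Boolean AND: find intersection of posting lists
term1 docs: [5, 7, 14, 25, 26]
term2 docs: [1, 2, 9, 11, 15, 19, 21, 25, 27, 28]
Intersection: [25]
|intersection| = 1

1


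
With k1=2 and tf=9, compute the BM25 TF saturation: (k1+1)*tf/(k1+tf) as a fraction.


BM25 TF component = (k1+1)*tf / (k1+tf)
k1 = 2, tf = 9
Numerator = (2+1)*9 = 27
Denominator = 2 + 9 = 11
= 27/11 = 27/11

27/11


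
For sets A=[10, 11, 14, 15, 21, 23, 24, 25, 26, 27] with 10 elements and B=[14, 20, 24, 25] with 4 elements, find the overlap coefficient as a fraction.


A intersect B = [14, 24, 25]
|A intersect B| = 3
min(|A|, |B|) = min(10, 4) = 4
Overlap = 3 / 4 = 3/4

3/4


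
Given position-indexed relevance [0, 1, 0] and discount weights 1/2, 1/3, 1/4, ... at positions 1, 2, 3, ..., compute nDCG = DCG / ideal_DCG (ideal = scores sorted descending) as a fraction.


Position discount weights w_i = 1/(i+1) for i=1..3:
Weights = [1/2, 1/3, 1/4]
Actual relevance: [0, 1, 0]
DCG = 0/2 + 1/3 + 0/4 = 1/3
Ideal relevance (sorted desc): [1, 0, 0]
Ideal DCG = 1/2 + 0/3 + 0/4 = 1/2
nDCG = DCG / ideal_DCG = 1/3 / 1/2 = 2/3

2/3


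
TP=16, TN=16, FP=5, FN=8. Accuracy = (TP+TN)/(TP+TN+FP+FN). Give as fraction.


Accuracy = (TP + TN) / (TP + TN + FP + FN)
TP + TN = 16 + 16 = 32
Total = 16 + 16 + 5 + 8 = 45
Accuracy = 32 / 45 = 32/45

32/45


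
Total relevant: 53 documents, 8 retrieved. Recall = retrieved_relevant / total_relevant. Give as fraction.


Recall = retrieved_relevant / total_relevant
= 8 / 53
= 8 / (8 + 45)
= 8/53

8/53


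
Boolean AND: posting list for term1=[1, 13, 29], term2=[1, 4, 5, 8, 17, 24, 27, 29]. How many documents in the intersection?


Boolean AND: find intersection of posting lists
term1 docs: [1, 13, 29]
term2 docs: [1, 4, 5, 8, 17, 24, 27, 29]
Intersection: [1, 29]
|intersection| = 2

2


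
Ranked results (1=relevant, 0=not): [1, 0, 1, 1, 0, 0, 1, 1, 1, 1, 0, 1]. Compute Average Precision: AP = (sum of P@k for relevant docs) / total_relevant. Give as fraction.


Computing P@k for each relevant position:
Position 1: relevant, P@1 = 1/1 = 1
Position 2: not relevant
Position 3: relevant, P@3 = 2/3 = 2/3
Position 4: relevant, P@4 = 3/4 = 3/4
Position 5: not relevant
Position 6: not relevant
Position 7: relevant, P@7 = 4/7 = 4/7
Position 8: relevant, P@8 = 5/8 = 5/8
Position 9: relevant, P@9 = 6/9 = 2/3
Position 10: relevant, P@10 = 7/10 = 7/10
Position 11: not relevant
Position 12: relevant, P@12 = 8/12 = 2/3
Sum of P@k = 1 + 2/3 + 3/4 + 4/7 + 5/8 + 2/3 + 7/10 + 2/3 = 1581/280
AP = 1581/280 / 8 = 1581/2240

1581/2240


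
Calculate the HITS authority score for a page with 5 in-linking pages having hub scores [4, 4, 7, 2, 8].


Authority = sum of hub scores of in-linkers
In-link 1: hub score = 4
In-link 2: hub score = 4
In-link 3: hub score = 7
In-link 4: hub score = 2
In-link 5: hub score = 8
Authority = 4 + 4 + 7 + 2 + 8 = 25

25


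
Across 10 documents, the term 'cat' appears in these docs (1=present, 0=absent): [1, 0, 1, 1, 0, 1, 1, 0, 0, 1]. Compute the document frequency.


Checking each document for 'cat':
Doc 1: present
Doc 2: absent
Doc 3: present
Doc 4: present
Doc 5: absent
Doc 6: present
Doc 7: present
Doc 8: absent
Doc 9: absent
Doc 10: present
df = sum of presences = 1 + 0 + 1 + 1 + 0 + 1 + 1 + 0 + 0 + 1 = 6

6


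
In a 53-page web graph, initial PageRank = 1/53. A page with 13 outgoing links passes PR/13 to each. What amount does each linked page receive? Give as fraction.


Initial PR = 1/53 = 1/53
Outlinks = 13
Contribution per link = PR / outlinks
= 1/53 / 13
= 1/689

1/689


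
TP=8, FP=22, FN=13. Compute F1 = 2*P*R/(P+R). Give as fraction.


F1 = 2 * P * R / (P + R)
P = TP/(TP+FP) = 8/30 = 4/15
R = TP/(TP+FN) = 8/21 = 8/21
2 * P * R = 2 * 4/15 * 8/21 = 64/315
P + R = 4/15 + 8/21 = 68/105
F1 = 64/315 / 68/105 = 16/51

16/51


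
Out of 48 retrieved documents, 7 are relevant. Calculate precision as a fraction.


Precision = relevant_retrieved / total_retrieved
= 7 / 48
= 7 / (7 + 41)
= 7/48

7/48


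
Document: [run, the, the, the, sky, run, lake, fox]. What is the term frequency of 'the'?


Document has 8 words
Scanning for 'the':
Found at positions: [1, 2, 3]
Count = 3

3


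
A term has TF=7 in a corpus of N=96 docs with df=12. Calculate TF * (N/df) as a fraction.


TF * (N/df)
= 7 * (96/12)
= 7 * 8
= 56

56


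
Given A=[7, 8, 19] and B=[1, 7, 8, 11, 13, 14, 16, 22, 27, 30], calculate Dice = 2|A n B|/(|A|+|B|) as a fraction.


A intersect B = [7, 8]
|A intersect B| = 2
|A| = 3, |B| = 10
Dice = 2*2 / (3+10)
= 4 / 13 = 4/13

4/13


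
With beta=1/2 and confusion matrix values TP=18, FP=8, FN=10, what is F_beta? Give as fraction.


P = TP/(TP+FP) = 18/26 = 9/13
R = TP/(TP+FN) = 18/28 = 9/14
beta^2 = 1/2^2 = 1/4
(1 + beta^2) = 5/4
Numerator = (1+beta^2)*P*R = 405/728
Denominator = beta^2*P + R = 9/52 + 9/14 = 297/364
F_beta = 15/22

15/22


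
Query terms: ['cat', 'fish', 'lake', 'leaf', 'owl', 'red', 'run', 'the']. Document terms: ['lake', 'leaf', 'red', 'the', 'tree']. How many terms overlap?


Query terms: ['cat', 'fish', 'lake', 'leaf', 'owl', 'red', 'run', 'the']
Document terms: ['lake', 'leaf', 'red', 'the', 'tree']
Common terms: ['lake', 'leaf', 'red', 'the']
Overlap count = 4

4


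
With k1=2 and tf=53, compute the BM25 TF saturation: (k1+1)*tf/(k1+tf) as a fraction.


BM25 TF component = (k1+1)*tf / (k1+tf)
k1 = 2, tf = 53
Numerator = (2+1)*53 = 159
Denominator = 2 + 53 = 55
= 159/55 = 159/55

159/55


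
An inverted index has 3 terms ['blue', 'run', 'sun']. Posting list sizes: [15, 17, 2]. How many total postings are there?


Summing posting list sizes:
'blue': 15 postings
'run': 17 postings
'sun': 2 postings
Total = 15 + 17 + 2 = 34

34


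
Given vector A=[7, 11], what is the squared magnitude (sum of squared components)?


|A|^2 = sum of squared components
A[0]^2 = 7^2 = 49
A[1]^2 = 11^2 = 121
Sum = 49 + 121 = 170

170


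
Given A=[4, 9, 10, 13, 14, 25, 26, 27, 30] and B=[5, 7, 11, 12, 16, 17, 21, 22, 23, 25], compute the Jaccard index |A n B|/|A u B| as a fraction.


A intersect B = [25]
|A intersect B| = 1
A union B = [4, 5, 7, 9, 10, 11, 12, 13, 14, 16, 17, 21, 22, 23, 25, 26, 27, 30]
|A union B| = 18
Jaccard = 1/18 = 1/18

1/18


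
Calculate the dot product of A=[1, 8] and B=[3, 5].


Dot product = sum of element-wise products
A[0]*B[0] = 1*3 = 3
A[1]*B[1] = 8*5 = 40
Sum = 3 + 40 = 43

43


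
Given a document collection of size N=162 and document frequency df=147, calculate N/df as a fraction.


IDF ratio = N / df
= 162 / 147
= 54/49

54/49


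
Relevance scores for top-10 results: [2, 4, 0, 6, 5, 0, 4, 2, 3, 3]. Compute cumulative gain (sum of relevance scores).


Cumulative Gain = sum of relevance scores
Position 1: rel=2, running sum=2
Position 2: rel=4, running sum=6
Position 3: rel=0, running sum=6
Position 4: rel=6, running sum=12
Position 5: rel=5, running sum=17
Position 6: rel=0, running sum=17
Position 7: rel=4, running sum=21
Position 8: rel=2, running sum=23
Position 9: rel=3, running sum=26
Position 10: rel=3, running sum=29
CG = 29

29


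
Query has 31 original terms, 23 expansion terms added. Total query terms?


Original terms: 31
Expansion terms: 23
Total = 31 + 23 = 54

54


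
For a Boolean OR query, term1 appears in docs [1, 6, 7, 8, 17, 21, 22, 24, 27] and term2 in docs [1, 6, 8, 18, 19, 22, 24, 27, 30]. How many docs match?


Boolean OR: find union of posting lists
term1 docs: [1, 6, 7, 8, 17, 21, 22, 24, 27]
term2 docs: [1, 6, 8, 18, 19, 22, 24, 27, 30]
Union: [1, 6, 7, 8, 17, 18, 19, 21, 22, 24, 27, 30]
|union| = 12

12


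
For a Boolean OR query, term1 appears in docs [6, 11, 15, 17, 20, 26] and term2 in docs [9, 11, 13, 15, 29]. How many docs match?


Boolean OR: find union of posting lists
term1 docs: [6, 11, 15, 17, 20, 26]
term2 docs: [9, 11, 13, 15, 29]
Union: [6, 9, 11, 13, 15, 17, 20, 26, 29]
|union| = 9

9


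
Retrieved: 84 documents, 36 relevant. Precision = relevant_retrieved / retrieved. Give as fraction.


Precision = relevant_retrieved / total_retrieved
= 36 / 84
= 36 / (36 + 48)
= 3/7

3/7


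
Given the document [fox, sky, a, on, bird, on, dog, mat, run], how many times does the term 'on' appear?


Document has 9 words
Scanning for 'on':
Found at positions: [3, 5]
Count = 2

2


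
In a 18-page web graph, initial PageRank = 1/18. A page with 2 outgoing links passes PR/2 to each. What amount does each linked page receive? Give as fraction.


Initial PR = 1/18 = 1/18
Outlinks = 2
Contribution per link = PR / outlinks
= 1/18 / 2
= 1/36

1/36


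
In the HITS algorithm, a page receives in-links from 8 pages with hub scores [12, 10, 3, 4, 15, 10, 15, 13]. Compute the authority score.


Authority = sum of hub scores of in-linkers
In-link 1: hub score = 12
In-link 2: hub score = 10
In-link 3: hub score = 3
In-link 4: hub score = 4
In-link 5: hub score = 15
In-link 6: hub score = 10
In-link 7: hub score = 15
In-link 8: hub score = 13
Authority = 12 + 10 + 3 + 4 + 15 + 10 + 15 + 13 = 82

82


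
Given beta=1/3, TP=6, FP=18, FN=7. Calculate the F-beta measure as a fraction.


P = TP/(TP+FP) = 6/24 = 1/4
R = TP/(TP+FN) = 6/13 = 6/13
beta^2 = 1/3^2 = 1/9
(1 + beta^2) = 10/9
Numerator = (1+beta^2)*P*R = 5/39
Denominator = beta^2*P + R = 1/36 + 6/13 = 229/468
F_beta = 60/229

60/229


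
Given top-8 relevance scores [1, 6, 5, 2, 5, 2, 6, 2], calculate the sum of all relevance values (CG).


Cumulative Gain = sum of relevance scores
Position 1: rel=1, running sum=1
Position 2: rel=6, running sum=7
Position 3: rel=5, running sum=12
Position 4: rel=2, running sum=14
Position 5: rel=5, running sum=19
Position 6: rel=2, running sum=21
Position 7: rel=6, running sum=27
Position 8: rel=2, running sum=29
CG = 29

29


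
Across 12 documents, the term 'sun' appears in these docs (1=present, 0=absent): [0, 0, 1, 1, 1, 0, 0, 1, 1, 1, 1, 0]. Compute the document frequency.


Checking each document for 'sun':
Doc 1: absent
Doc 2: absent
Doc 3: present
Doc 4: present
Doc 5: present
Doc 6: absent
Doc 7: absent
Doc 8: present
Doc 9: present
Doc 10: present
Doc 11: present
Doc 12: absent
df = sum of presences = 0 + 0 + 1 + 1 + 1 + 0 + 0 + 1 + 1 + 1 + 1 + 0 = 7

7


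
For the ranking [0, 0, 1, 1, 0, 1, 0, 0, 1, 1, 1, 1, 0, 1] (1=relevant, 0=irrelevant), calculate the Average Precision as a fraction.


Computing P@k for each relevant position:
Position 1: not relevant
Position 2: not relevant
Position 3: relevant, P@3 = 1/3 = 1/3
Position 4: relevant, P@4 = 2/4 = 1/2
Position 5: not relevant
Position 6: relevant, P@6 = 3/6 = 1/2
Position 7: not relevant
Position 8: not relevant
Position 9: relevant, P@9 = 4/9 = 4/9
Position 10: relevant, P@10 = 5/10 = 1/2
Position 11: relevant, P@11 = 6/11 = 6/11
Position 12: relevant, P@12 = 7/12 = 7/12
Position 13: not relevant
Position 14: relevant, P@14 = 8/14 = 4/7
Sum of P@k = 1/3 + 1/2 + 1/2 + 4/9 + 1/2 + 6/11 + 7/12 + 4/7 = 11027/2772
AP = 11027/2772 / 8 = 11027/22176

11027/22176


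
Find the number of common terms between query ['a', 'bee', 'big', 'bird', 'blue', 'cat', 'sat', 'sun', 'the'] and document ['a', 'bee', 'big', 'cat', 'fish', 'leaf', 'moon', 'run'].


Query terms: ['a', 'bee', 'big', 'bird', 'blue', 'cat', 'sat', 'sun', 'the']
Document terms: ['a', 'bee', 'big', 'cat', 'fish', 'leaf', 'moon', 'run']
Common terms: ['a', 'bee', 'big', 'cat']
Overlap count = 4

4


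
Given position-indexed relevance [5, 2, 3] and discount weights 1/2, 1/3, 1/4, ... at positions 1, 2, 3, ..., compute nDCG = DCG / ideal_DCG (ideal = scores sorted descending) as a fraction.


Position discount weights w_i = 1/(i+1) for i=1..3:
Weights = [1/2, 1/3, 1/4]
Actual relevance: [5, 2, 3]
DCG = 5/2 + 2/3 + 3/4 = 47/12
Ideal relevance (sorted desc): [5, 3, 2]
Ideal DCG = 5/2 + 3/3 + 2/4 = 4
nDCG = DCG / ideal_DCG = 47/12 / 4 = 47/48

47/48


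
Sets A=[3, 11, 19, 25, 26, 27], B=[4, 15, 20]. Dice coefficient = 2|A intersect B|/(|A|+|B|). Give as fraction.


A intersect B = []
|A intersect B| = 0
|A| = 6, |B| = 3
Dice = 2*0 / (6+3)
= 0 / 9 = 0

0


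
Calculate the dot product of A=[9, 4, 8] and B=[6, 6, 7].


Dot product = sum of element-wise products
A[0]*B[0] = 9*6 = 54
A[1]*B[1] = 4*6 = 24
A[2]*B[2] = 8*7 = 56
Sum = 54 + 24 + 56 = 134

134


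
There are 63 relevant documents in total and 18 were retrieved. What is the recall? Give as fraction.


Recall = retrieved_relevant / total_relevant
= 18 / 63
= 18 / (18 + 45)
= 2/7

2/7


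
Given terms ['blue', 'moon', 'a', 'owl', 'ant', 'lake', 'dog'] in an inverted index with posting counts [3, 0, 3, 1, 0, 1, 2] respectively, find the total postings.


Summing posting list sizes:
'blue': 3 postings
'moon': 0 postings
'a': 3 postings
'owl': 1 postings
'ant': 0 postings
'lake': 1 postings
'dog': 2 postings
Total = 3 + 0 + 3 + 1 + 0 + 1 + 2 = 10

10


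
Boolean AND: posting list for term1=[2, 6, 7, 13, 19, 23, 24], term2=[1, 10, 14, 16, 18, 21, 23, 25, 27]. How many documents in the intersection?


Boolean AND: find intersection of posting lists
term1 docs: [2, 6, 7, 13, 19, 23, 24]
term2 docs: [1, 10, 14, 16, 18, 21, 23, 25, 27]
Intersection: [23]
|intersection| = 1

1


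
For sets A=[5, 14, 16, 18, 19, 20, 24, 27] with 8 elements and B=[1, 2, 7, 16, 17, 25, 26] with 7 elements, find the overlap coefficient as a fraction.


A intersect B = [16]
|A intersect B| = 1
min(|A|, |B|) = min(8, 7) = 7
Overlap = 1 / 7 = 1/7

1/7


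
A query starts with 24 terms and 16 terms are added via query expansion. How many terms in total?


Original terms: 24
Expansion terms: 16
Total = 24 + 16 = 40

40


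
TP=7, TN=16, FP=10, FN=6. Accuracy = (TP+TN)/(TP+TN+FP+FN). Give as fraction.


Accuracy = (TP + TN) / (TP + TN + FP + FN)
TP + TN = 7 + 16 = 23
Total = 7 + 16 + 10 + 6 = 39
Accuracy = 23 / 39 = 23/39

23/39


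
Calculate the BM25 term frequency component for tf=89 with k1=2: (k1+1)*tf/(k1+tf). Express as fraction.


BM25 TF component = (k1+1)*tf / (k1+tf)
k1 = 2, tf = 89
Numerator = (2+1)*89 = 267
Denominator = 2 + 89 = 91
= 267/91 = 267/91

267/91


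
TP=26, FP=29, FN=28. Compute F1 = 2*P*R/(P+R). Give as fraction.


F1 = 2 * P * R / (P + R)
P = TP/(TP+FP) = 26/55 = 26/55
R = TP/(TP+FN) = 26/54 = 13/27
2 * P * R = 2 * 26/55 * 13/27 = 676/1485
P + R = 26/55 + 13/27 = 1417/1485
F1 = 676/1485 / 1417/1485 = 52/109

52/109


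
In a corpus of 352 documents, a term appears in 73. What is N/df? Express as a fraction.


IDF ratio = N / df
= 352 / 73
= 352/73

352/73


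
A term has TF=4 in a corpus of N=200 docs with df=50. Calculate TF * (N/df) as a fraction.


TF * (N/df)
= 4 * (200/50)
= 4 * 4
= 16

16


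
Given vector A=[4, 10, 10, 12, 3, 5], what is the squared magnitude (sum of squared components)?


|A|^2 = sum of squared components
A[0]^2 = 4^2 = 16
A[1]^2 = 10^2 = 100
A[2]^2 = 10^2 = 100
A[3]^2 = 12^2 = 144
A[4]^2 = 3^2 = 9
A[5]^2 = 5^2 = 25
Sum = 16 + 100 + 100 + 144 + 9 + 25 = 394

394


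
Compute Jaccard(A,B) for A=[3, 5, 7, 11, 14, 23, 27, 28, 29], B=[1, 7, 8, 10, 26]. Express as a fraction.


A intersect B = [7]
|A intersect B| = 1
A union B = [1, 3, 5, 7, 8, 10, 11, 14, 23, 26, 27, 28, 29]
|A union B| = 13
Jaccard = 1/13 = 1/13

1/13


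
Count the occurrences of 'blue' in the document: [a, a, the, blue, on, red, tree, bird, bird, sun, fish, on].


Document has 12 words
Scanning for 'blue':
Found at positions: [3]
Count = 1

1


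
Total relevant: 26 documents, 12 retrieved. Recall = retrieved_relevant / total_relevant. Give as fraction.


Recall = retrieved_relevant / total_relevant
= 12 / 26
= 12 / (12 + 14)
= 6/13

6/13


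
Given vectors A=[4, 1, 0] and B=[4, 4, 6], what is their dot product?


Dot product = sum of element-wise products
A[0]*B[0] = 4*4 = 16
A[1]*B[1] = 1*4 = 4
A[2]*B[2] = 0*6 = 0
Sum = 16 + 4 + 0 = 20

20


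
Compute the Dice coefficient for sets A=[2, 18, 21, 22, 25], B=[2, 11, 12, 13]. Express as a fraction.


A intersect B = [2]
|A intersect B| = 1
|A| = 5, |B| = 4
Dice = 2*1 / (5+4)
= 2 / 9 = 2/9

2/9


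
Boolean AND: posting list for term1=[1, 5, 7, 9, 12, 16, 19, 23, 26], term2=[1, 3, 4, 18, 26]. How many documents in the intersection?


Boolean AND: find intersection of posting lists
term1 docs: [1, 5, 7, 9, 12, 16, 19, 23, 26]
term2 docs: [1, 3, 4, 18, 26]
Intersection: [1, 26]
|intersection| = 2

2


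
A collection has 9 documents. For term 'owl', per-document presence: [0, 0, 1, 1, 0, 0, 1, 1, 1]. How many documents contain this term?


Checking each document for 'owl':
Doc 1: absent
Doc 2: absent
Doc 3: present
Doc 4: present
Doc 5: absent
Doc 6: absent
Doc 7: present
Doc 8: present
Doc 9: present
df = sum of presences = 0 + 0 + 1 + 1 + 0 + 0 + 1 + 1 + 1 = 5

5


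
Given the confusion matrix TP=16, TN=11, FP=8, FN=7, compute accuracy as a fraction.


Accuracy = (TP + TN) / (TP + TN + FP + FN)
TP + TN = 16 + 11 = 27
Total = 16 + 11 + 8 + 7 = 42
Accuracy = 27 / 42 = 9/14

9/14


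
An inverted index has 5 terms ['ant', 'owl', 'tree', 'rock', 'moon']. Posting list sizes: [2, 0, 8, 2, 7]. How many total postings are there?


Summing posting list sizes:
'ant': 2 postings
'owl': 0 postings
'tree': 8 postings
'rock': 2 postings
'moon': 7 postings
Total = 2 + 0 + 8 + 2 + 7 = 19

19


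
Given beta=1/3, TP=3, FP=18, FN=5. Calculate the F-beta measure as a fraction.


P = TP/(TP+FP) = 3/21 = 1/7
R = TP/(TP+FN) = 3/8 = 3/8
beta^2 = 1/3^2 = 1/9
(1 + beta^2) = 10/9
Numerator = (1+beta^2)*P*R = 5/84
Denominator = beta^2*P + R = 1/63 + 3/8 = 197/504
F_beta = 30/197

30/197


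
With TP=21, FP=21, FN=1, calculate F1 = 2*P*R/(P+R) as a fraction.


F1 = 2 * P * R / (P + R)
P = TP/(TP+FP) = 21/42 = 1/2
R = TP/(TP+FN) = 21/22 = 21/22
2 * P * R = 2 * 1/2 * 21/22 = 21/22
P + R = 1/2 + 21/22 = 16/11
F1 = 21/22 / 16/11 = 21/32

21/32


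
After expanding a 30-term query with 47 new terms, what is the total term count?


Original terms: 30
Expansion terms: 47
Total = 30 + 47 = 77

77


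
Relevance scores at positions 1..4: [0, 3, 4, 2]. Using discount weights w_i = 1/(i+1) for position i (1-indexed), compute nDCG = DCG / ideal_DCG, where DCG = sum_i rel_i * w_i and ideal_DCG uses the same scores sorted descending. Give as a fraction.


Position discount weights w_i = 1/(i+1) for i=1..4:
Weights = [1/2, 1/3, 1/4, 1/5]
Actual relevance: [0, 3, 4, 2]
DCG = 0/2 + 3/3 + 4/4 + 2/5 = 12/5
Ideal relevance (sorted desc): [4, 3, 2, 0]
Ideal DCG = 4/2 + 3/3 + 2/4 + 0/5 = 7/2
nDCG = DCG / ideal_DCG = 12/5 / 7/2 = 24/35

24/35


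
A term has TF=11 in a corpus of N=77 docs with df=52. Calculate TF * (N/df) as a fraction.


TF * (N/df)
= 11 * (77/52)
= 11 * 77/52
= 847/52

847/52


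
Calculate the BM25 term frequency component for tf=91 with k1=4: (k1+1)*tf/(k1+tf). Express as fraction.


BM25 TF component = (k1+1)*tf / (k1+tf)
k1 = 4, tf = 91
Numerator = (4+1)*91 = 455
Denominator = 4 + 91 = 95
= 455/95 = 91/19

91/19


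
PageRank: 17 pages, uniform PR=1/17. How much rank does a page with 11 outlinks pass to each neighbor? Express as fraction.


Initial PR = 1/17 = 1/17
Outlinks = 11
Contribution per link = PR / outlinks
= 1/17 / 11
= 1/187

1/187


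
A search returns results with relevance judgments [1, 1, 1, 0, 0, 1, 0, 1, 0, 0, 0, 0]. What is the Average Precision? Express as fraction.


Computing P@k for each relevant position:
Position 1: relevant, P@1 = 1/1 = 1
Position 2: relevant, P@2 = 2/2 = 1
Position 3: relevant, P@3 = 3/3 = 1
Position 4: not relevant
Position 5: not relevant
Position 6: relevant, P@6 = 4/6 = 2/3
Position 7: not relevant
Position 8: relevant, P@8 = 5/8 = 5/8
Position 9: not relevant
Position 10: not relevant
Position 11: not relevant
Position 12: not relevant
Sum of P@k = 1 + 1 + 1 + 2/3 + 5/8 = 103/24
AP = 103/24 / 5 = 103/120

103/120
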